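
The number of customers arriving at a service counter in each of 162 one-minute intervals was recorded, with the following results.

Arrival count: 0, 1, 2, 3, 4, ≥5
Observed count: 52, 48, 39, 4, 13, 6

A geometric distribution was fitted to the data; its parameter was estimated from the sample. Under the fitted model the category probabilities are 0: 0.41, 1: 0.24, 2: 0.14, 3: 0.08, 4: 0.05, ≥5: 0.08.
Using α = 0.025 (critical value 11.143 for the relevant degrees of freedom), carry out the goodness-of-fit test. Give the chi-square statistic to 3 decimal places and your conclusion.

Expected counts E_i = n·p_i: 162×0.41 = 66.42, 162×0.24 = 38.88, 162×0.14 = 22.68, 162×0.08 = 12.96, 162×0.05 = 8.1, 162×0.08 = 12.96.
χ² = (52−66.42)²/66.42 + (48−38.88)²/38.88 + (39−22.68)²/22.68 + (4−12.96)²/12.96 + (13−8.1)²/8.1 + (6−12.96)²/12.96
   = 3.1306 + 2.1393 + 11.7435 + 6.1946 + 2.9642 + 3.7378
Sum = 29.910
df = 4. Since 29.910 > 11.143, we reject H₀.

29.910; reject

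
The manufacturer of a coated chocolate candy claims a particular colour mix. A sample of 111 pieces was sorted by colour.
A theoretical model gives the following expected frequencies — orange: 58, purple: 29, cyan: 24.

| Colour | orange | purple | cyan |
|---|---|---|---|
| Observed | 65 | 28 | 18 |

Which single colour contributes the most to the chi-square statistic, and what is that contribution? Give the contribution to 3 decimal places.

cyan, 1.500

cat         O        E   (O−E)²/E
orange     65       58     0.8448
purple     28       29     0.0345
cyan       18       24     1.5000
The largest term is for cyan: 1.500.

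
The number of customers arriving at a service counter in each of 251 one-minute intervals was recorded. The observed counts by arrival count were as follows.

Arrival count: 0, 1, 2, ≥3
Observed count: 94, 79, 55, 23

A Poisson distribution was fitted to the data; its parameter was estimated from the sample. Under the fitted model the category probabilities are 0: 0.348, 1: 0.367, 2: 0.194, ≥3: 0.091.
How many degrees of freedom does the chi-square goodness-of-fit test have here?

2

There are k = 4 categories and 1 parameter estimated from the data, so df = 4 − 1 − 1 = 2.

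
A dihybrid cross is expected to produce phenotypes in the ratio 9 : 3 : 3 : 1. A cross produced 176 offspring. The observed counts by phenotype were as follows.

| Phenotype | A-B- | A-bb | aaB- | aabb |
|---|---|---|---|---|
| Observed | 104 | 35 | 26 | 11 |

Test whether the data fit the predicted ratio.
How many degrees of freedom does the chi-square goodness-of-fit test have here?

There are k = 4 categories and no parameters were estimated from the data, so df = 4 − 1 = 3.

3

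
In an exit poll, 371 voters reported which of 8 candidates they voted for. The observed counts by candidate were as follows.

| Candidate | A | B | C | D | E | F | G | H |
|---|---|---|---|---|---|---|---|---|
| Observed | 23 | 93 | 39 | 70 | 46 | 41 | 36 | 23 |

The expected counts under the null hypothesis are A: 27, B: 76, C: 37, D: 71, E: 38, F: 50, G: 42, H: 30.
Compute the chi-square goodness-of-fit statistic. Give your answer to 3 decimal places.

χ² = (23−27)²/27 + (93−76)²/76 + (39−37)²/37 + (70−71)²/71 + (46−38)²/38 + (41−50)²/50 + (36−42)²/42 + (23−30)²/30
   = 0.5926 + 3.8026 + 0.1081 + 0.0141 + 1.6842 + 1.6200 + 0.8571 + 1.6333
Sum = 10.312

10.312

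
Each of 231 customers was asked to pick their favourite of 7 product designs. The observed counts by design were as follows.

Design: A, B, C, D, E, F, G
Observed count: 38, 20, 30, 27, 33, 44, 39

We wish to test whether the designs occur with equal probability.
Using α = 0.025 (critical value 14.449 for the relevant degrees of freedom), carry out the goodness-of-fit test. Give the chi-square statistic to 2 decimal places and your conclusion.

12.00; do not reject

Expected count for each of the 7 categories: 231/7 = 33.
χ² = (38−33)²/33 + (20−33)²/33 + (30−33)²/33 + (27−33)²/33 + (33−33)²/33 + (44−33)²/33 + (39−33)²/33
   = 0.758 + 5.121 + 0.273 + 1.091 + 0.000 + 3.667 + 1.091
Sum = 12.00
df = 6. Since 12.00 < 14.449, we do not reject H₀.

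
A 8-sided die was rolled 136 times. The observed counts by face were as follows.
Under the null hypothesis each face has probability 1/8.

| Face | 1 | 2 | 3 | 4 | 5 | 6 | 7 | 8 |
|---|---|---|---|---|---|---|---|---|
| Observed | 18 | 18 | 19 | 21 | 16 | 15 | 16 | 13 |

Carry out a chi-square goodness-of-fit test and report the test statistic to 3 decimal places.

2.588

Under H₀ each category has probability 1/8, so each expected count is 136/8 = 17.
χ² = (18−17)²/17 + (18−17)²/17 + (19−17)²/17 + (21−17)²/17 + (16−17)²/17 + (15−17)²/17 + (16−17)²/17 + (13−17)²/17
   = 0.0588 + 0.0588 + 0.2353 + 0.9412 + 0.0588 + 0.2353 + 0.0588 + 0.9412
Sum = 2.588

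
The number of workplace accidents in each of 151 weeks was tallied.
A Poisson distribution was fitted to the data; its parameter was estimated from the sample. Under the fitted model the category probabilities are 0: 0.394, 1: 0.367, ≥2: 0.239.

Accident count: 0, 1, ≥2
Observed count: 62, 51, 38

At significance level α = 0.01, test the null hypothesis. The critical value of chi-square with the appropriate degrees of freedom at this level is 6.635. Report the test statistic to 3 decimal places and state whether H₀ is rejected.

0.559; do not reject

Expected counts E_i = n·p_i: 151×0.394 = 59.494, 151×0.367 = 55.417, 151×0.239 = 36.089.
χ² = (62−59.494)²/59.494 + (51−55.417)²/55.417 + (38−36.089)²/36.089
   = 0.1056 + 0.3521 + 0.1012
Sum = 0.559
df = 1. Since 0.559 < 6.635, we do not reject H₀.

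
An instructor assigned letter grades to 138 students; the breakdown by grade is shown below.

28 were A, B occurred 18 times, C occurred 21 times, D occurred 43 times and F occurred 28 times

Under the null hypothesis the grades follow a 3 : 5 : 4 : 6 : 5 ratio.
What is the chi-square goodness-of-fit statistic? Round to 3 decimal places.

12.225

Ratio total = 23. Expected counts: 138×3/23 = 18, 138×5/23 = 30, 138×4/23 = 24, 138×6/23 = 36, 138×5/23 = 30.
A: (28 − 18)²/18 = 100/18 = 5.5556
B: (18 − 30)²/30 = 144/30 = 4.8000
C: (21 − 24)²/24 = 9/24 = 0.3750
D: (43 − 36)²/36 = 49/36 = 1.3611
F: (28 − 30)²/30 = 4/30 = 0.1333
Sum = 12.225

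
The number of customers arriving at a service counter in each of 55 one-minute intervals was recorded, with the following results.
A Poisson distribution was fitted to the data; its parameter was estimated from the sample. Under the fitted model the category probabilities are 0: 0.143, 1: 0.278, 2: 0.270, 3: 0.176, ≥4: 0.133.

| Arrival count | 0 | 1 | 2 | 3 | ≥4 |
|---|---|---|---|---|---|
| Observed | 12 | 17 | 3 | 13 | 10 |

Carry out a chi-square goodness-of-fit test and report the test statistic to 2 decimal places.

Expected counts E_i = n·p_i: 55×0.143 = 7.865, 55×0.278 = 15.29, 55×0.270 = 14.85, 55×0.176 = 9.68, 55×0.133 = 7.315.
cat         O        E   (O−E)²/E
0          12    7.865      2.174
1          17    15.29      0.191
2           3    14.85      9.456
3          13     9.68      1.139
≥4         10    7.315      0.986
Sum = 13.95

13.95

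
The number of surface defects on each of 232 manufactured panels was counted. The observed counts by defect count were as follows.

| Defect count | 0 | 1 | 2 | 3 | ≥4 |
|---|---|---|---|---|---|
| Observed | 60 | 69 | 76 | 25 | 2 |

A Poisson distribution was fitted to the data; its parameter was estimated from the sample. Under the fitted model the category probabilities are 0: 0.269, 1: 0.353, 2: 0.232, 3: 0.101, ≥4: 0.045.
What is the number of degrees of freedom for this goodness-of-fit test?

3

There are k = 5 categories and 1 parameter estimated from the data, so df = 5 − 1 − 1 = 3.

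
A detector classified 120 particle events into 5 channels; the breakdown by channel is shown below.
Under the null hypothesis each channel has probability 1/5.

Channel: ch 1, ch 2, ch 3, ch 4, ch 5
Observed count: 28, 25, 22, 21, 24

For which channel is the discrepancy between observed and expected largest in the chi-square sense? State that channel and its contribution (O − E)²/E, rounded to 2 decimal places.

Under H₀ each category has probability 1/5, so each expected count is 120/5 = 24.
χ² = (28−24)²/24 + (25−24)²/24 + (22−24)²/24 + (21−24)²/24 + (24−24)²/24
   = 0.667 + 0.042 + 0.167 + 0.375 + 0.000
The largest term is for ch 1: 0.67.

ch 1, 0.67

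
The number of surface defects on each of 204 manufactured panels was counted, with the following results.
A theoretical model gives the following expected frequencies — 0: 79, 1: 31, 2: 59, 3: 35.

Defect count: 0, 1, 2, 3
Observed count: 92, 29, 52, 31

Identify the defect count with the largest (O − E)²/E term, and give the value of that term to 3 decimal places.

0, 2.139

0: (92 − 79)²/79 = 169/79 = 2.1392
1: (29 − 31)²/31 = 4/31 = 0.1290
2: (52 − 59)²/59 = 49/59 = 0.8305
3: (31 − 35)²/35 = 16/35 = 0.4571
The largest term is for 0: 2.139.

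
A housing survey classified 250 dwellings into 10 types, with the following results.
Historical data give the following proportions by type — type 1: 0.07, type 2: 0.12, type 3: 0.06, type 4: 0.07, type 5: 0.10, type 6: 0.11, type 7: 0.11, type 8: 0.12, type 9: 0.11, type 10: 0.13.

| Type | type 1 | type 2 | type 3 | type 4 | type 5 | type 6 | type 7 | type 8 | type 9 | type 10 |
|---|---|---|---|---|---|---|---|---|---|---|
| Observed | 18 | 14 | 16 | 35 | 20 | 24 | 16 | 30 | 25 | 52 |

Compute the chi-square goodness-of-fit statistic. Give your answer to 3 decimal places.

44.296

Expected counts E_i = n·p_i: 250×0.07 = 17.5, 250×0.12 = 30, 250×0.06 = 15, 250×0.07 = 17.5, 250×0.10 = 25, 250×0.11 = 27.5, 250×0.11 = 27.5, 250×0.12 = 30, 250×0.11 = 27.5, 250×0.13 = 32.5.
χ² = (18−17.5)²/17.5 + (14−30)²/30 + (16−15)²/15 + (35−17.5)²/17.5 + (20−25)²/25 + (24−27.5)²/27.5 + (16−27.5)²/27.5 + (30−30)²/30 + (25−27.5)²/27.5 + (52−32.5)²/32.5
   = 0.0143 + 8.5333 + 0.0667 + 17.5000 + 1.0000 + 0.4455 + 4.8091 + 0.0000 + 0.2273 + 11.7000
Sum = 44.296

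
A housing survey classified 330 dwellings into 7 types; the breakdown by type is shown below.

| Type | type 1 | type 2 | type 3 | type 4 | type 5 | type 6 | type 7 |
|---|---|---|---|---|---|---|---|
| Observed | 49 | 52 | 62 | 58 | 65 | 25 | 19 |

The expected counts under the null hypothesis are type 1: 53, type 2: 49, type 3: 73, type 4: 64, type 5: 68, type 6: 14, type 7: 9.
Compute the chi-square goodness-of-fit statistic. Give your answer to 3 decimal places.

22.592

type 1: (49 − 53)²/53 = 16/53 = 0.3019
type 2: (52 − 49)²/49 = 9/49 = 0.1837
type 3: (62 − 73)²/73 = 121/73 = 1.6575
type 4: (58 − 64)²/64 = 36/64 = 0.5625
type 5: (65 − 68)²/68 = 9/68 = 0.1324
type 6: (25 − 14)²/14 = 121/14 = 8.6429
type 7: (19 − 9)²/9 = 100/9 = 11.1111
Sum = 22.592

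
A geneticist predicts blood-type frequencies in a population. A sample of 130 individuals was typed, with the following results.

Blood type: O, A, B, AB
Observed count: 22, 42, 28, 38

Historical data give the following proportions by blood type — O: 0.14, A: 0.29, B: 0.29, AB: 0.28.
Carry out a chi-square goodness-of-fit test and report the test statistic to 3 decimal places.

3.850

Expected counts E_i = n·p_i: 130×0.14 = 18.2, 130×0.29 = 37.7, 130×0.29 = 37.7, 130×0.28 = 36.4.
O: (22 − 18.2)²/18.2 = 14.44/18.2 = 0.7934
A: (42 − 37.7)²/37.7 = 18.49/37.7 = 0.4905
B: (28 − 37.7)²/37.7 = 94.09/37.7 = 2.4958
AB: (38 − 36.4)²/36.4 = 2.56/36.4 = 0.0703
Sum = 3.850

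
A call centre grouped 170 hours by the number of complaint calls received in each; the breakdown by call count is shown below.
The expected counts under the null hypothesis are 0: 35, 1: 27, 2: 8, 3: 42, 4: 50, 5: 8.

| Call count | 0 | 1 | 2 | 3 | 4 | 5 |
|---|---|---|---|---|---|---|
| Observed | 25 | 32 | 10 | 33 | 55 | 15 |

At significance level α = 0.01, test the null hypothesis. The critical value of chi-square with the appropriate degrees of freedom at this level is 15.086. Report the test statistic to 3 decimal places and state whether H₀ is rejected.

χ² = (25−35)²/35 + (32−27)²/27 + (10−8)²/8 + (33−42)²/42 + (55−50)²/50 + (15−8)²/8
   = 2.8571 + 0.9259 + 0.5000 + 1.9286 + 0.5000 + 6.1250
Sum = 12.837
df = 5. Since 12.837 < 15.086, we do not reject H₀.

12.837; do not reject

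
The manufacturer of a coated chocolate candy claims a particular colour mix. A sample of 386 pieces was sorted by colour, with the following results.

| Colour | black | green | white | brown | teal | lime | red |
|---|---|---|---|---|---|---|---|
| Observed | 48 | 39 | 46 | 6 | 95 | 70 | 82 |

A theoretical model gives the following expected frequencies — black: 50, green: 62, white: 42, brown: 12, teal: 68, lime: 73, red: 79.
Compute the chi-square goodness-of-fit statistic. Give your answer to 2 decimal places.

χ² = (48−50)²/50 + (39−62)²/62 + (46−42)²/42 + (6−12)²/12 + (95−68)²/68 + (70−73)²/73 + (82−79)²/79
   = 0.080 + 8.532 + 0.381 + 3.000 + 10.721 + 0.123 + 0.114
Sum = 22.95

22.95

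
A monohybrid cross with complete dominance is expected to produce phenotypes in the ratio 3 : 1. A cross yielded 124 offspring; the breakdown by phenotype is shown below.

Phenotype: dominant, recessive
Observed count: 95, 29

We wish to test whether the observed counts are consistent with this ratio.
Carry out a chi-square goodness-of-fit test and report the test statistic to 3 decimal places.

Ratio total = 4. Expected counts: 124×3/4 = 93, 124×1/4 = 31.
cat            O        E   (O−E)²/E
dominant      95       93     0.0430
recessive     29       31     0.1290
Sum = 0.172

0.172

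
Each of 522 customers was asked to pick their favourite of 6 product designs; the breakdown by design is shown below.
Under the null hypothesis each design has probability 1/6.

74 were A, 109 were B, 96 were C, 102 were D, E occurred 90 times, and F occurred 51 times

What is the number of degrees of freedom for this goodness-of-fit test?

5

There are k = 6 categories and no parameters were estimated from the data, so df = 6 − 1 = 5.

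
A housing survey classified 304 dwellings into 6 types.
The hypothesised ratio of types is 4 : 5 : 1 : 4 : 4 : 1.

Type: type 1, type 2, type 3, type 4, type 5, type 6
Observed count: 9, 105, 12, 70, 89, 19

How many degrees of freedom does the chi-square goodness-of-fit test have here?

There are k = 6 categories and no parameters were estimated from the data, so df = 6 − 1 = 5.

5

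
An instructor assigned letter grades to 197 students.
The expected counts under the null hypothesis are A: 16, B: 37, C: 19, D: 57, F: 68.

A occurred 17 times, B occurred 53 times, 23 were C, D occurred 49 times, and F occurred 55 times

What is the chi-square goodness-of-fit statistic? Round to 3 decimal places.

11.432

cat         O        E   (O−E)²/E
A          17       16     0.0625
B          53       37     6.9189
C          23       19     0.8421
D          49       57     1.1228
F          55       68     2.4853
Sum = 11.432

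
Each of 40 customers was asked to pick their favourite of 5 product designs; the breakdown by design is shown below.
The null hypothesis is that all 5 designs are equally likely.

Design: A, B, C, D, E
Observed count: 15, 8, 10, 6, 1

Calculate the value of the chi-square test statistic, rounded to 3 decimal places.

13.250

Expected count for each of the 5 categories: 40/5 = 8.
A: (15 − 8)²/8 = 49/8 = 6.1250
B: (8 − 8)²/8 = 0/8 = 0.0000
C: (10 − 8)²/8 = 4/8 = 0.5000
D: (6 − 8)²/8 = 4/8 = 0.5000
E: (1 − 8)²/8 = 49/8 = 6.1250
Sum = 13.250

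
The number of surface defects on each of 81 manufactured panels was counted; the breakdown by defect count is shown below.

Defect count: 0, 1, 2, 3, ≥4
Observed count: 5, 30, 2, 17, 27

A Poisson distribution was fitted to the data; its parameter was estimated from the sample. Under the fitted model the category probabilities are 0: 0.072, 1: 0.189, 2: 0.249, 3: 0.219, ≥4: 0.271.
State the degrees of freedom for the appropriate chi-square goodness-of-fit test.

There are k = 5 categories and 1 parameter estimated from the data, so df = 5 − 1 − 1 = 3.

3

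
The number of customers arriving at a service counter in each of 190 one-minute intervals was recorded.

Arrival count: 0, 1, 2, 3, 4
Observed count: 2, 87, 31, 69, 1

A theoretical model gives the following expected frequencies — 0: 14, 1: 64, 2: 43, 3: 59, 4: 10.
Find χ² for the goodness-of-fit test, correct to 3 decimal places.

cat         O        E   (O−E)²/E
0           2       14    10.2857
1          87       64     8.2656
2          31       43     3.3488
3          69       59     1.6949
4           1       10     8.1000
Sum = 31.695

31.695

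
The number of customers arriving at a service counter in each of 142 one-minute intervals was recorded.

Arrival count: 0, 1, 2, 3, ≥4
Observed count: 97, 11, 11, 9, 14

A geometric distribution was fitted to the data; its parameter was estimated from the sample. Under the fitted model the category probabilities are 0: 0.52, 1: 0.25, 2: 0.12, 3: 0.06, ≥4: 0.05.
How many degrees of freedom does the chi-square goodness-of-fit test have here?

There are k = 5 categories and 1 parameter estimated from the data, so df = 5 − 1 − 1 = 3.

3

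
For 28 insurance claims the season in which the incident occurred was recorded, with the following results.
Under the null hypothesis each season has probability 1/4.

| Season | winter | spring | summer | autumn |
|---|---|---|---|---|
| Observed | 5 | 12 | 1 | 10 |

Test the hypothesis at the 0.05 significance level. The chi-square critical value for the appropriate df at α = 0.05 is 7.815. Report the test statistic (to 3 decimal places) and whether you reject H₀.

Expected count for each of the 4 categories: 28/4 = 7.
χ² = (5−7)²/7 + (12−7)²/7 + (1−7)²/7 + (10−7)²/7
   = 0.5714 + 3.5714 + 5.1429 + 1.2857
Sum = 10.571
df = 3. Since 10.571 > 7.815, we reject H₀.

10.571; reject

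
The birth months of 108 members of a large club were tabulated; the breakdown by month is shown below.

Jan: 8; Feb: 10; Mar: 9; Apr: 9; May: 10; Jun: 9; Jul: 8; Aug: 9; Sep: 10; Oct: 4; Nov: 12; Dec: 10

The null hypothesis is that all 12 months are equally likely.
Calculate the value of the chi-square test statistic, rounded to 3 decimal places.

4.444

Expected count for each of the 12 categories: 108/12 = 9.
cat         O        E   (O−E)²/E
Jan         8        9     0.1111
Feb        10        9     0.1111
Mar         9        9     0.0000
Apr         9        9     0.0000
May        10        9     0.1111
Jun         9        9     0.0000
Jul         8        9     0.1111
Aug         9        9     0.0000
Sep        10        9     0.1111
Oct         4        9     2.7778
Nov        12        9     1.0000
Dec        10        9     0.1111
Sum = 4.444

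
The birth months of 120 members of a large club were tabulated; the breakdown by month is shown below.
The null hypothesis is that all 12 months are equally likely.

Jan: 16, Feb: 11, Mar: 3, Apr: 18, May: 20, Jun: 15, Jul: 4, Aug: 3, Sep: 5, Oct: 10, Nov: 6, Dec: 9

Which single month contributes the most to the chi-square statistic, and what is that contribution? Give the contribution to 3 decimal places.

Expected count for each of the 12 categories: 120/12 = 10.
cat         O        E   (O−E)²/E
Jan        16       10     3.6000
Feb        11       10     0.1000
Mar         3       10     4.9000
Apr        18       10     6.4000
May        20       10    10.0000
Jun        15       10     2.5000
Jul         4       10     3.6000
Aug         3       10     4.9000
Sep         5       10     2.5000
Oct        10       10     0.0000
Nov         6       10     1.6000
Dec         9       10     0.1000
The largest term is for May: 10.000.

May, 10.000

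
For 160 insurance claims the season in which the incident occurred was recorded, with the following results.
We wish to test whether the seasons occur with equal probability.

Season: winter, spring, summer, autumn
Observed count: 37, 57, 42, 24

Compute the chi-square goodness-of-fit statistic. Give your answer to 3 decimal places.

13.950

Expected count for each of the 4 categories: 160/4 = 40.
cat         O        E   (O−E)²/E
winter     37       40     0.2250
spring     57       40     7.2250
summer     42       40     0.1000
autumn     24       40     6.4000
Sum = 13.950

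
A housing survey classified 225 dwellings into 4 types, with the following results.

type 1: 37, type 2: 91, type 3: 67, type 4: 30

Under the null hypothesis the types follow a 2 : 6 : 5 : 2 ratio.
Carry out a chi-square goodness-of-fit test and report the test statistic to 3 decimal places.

Ratio total = 15. Expected counts: 225×2/15 = 30, 225×6/15 = 90, 225×5/15 = 75, 225×2/15 = 30.
cat         O        E   (O−E)²/E
type 1     37       30     1.6333
type 2     91       90     0.0111
type 3     67       75     0.8533
type 4     30       30     0.0000
Sum = 2.498

2.498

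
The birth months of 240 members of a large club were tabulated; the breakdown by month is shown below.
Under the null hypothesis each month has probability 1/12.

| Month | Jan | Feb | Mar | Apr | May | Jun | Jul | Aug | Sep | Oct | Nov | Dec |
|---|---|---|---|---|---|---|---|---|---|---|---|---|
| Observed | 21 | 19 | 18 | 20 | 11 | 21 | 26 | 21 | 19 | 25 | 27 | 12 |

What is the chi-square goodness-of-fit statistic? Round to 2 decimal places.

13.20

Expected count for each of the 12 categories: 240/12 = 20.
cat         O        E   (O−E)²/E
Jan        21       20      0.050
Feb        19       20      0.050
Mar        18       20      0.200
Apr        20       20      0.000
May        11       20      4.050
Jun        21       20      0.050
Jul        26       20      1.800
Aug        21       20      0.050
Sep        19       20      0.050
Oct        25       20      1.250
Nov        27       20      2.450
Dec        12       20      3.200
Sum = 13.20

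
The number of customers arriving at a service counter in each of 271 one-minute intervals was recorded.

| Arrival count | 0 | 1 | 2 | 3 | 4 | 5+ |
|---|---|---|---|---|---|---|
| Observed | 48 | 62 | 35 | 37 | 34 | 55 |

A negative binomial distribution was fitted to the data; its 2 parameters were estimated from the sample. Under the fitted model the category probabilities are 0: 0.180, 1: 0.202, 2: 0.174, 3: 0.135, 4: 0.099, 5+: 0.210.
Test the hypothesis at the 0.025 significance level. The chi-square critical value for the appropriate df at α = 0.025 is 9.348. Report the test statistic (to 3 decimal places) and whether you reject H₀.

6.093; do not reject

Expected counts E_i = n·p_i: 271×0.180 = 48.78, 271×0.202 = 54.742, 271×0.174 = 47.154, 271×0.135 = 36.585, 271×0.099 = 26.829, 271×0.210 = 56.91.
cat         O        E   (O−E)²/E
0          48    48.78     0.0125
1          62   54.742     0.9623
2          35   47.154     3.1327
3          37   36.585     0.0047
4          34   26.829     1.9167
5+         55    56.91     0.0641
Sum = 6.093
df = 3. Since 6.093 < 9.348, we do not reject H₀.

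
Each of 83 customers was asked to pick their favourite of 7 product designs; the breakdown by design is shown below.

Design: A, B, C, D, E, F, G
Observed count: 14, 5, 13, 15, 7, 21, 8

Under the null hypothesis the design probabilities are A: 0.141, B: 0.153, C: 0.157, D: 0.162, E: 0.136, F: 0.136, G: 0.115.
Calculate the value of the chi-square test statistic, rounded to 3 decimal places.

Expected counts E_i = n·p_i: 83×0.141 = 11.703, 83×0.153 = 12.699, 83×0.157 = 13.031, 83×0.162 = 13.446, 83×0.136 = 11.288, 83×0.136 = 11.288, 83×0.115 = 9.545.
χ² = (14−11.703)²/11.703 + (5−12.699)²/12.699 + (13−13.031)²/13.031 + (15−13.446)²/13.446 + (7−11.288)²/11.288 + (21−11.288)²/11.288 + (8−9.545)²/9.545
   = 0.4508 + 4.6677 + 0.0001 + 0.1796 + 1.6289 + 8.3560 + 0.2501
Sum = 15.533

15.533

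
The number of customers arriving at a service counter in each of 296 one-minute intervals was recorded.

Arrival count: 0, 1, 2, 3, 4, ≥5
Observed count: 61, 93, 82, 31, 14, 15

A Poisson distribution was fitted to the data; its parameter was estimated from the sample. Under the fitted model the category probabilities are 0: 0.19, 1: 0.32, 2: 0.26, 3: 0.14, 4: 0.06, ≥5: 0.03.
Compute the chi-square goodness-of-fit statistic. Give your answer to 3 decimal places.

8.408

Expected counts E_i = n·p_i: 296×0.19 = 56.24, 296×0.32 = 94.72, 296×0.26 = 76.96, 296×0.14 = 41.44, 296×0.06 = 17.76, 296×0.03 = 8.88.
cat         O        E   (O−E)²/E
0          61    56.24     0.4029
1          93    94.72     0.0312
2          82    76.96     0.3301
3          31    41.44     2.6302
4          14    17.76     0.7960
≥5         15     8.88     4.2178
Sum = 8.408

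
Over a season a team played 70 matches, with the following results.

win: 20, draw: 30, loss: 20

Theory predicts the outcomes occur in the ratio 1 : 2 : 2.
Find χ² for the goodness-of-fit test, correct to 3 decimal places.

Ratio total = 5. Expected counts: 70×1/5 = 14, 70×2/5 = 28, 70×2/5 = 28.
χ² = (20−14)²/14 + (30−28)²/28 + (20−28)²/28
   = 2.5714 + 0.1429 + 2.2857
Sum = 5.000

5.000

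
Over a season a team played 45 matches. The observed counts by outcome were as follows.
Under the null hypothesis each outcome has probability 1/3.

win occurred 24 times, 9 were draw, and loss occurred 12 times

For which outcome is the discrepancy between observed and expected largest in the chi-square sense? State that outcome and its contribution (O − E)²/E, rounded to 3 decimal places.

Expected count for each of the 3 categories: 45/3 = 15.
χ² = (24−15)²/15 + (9−15)²/15 + (12−15)²/15
   = 5.4000 + 2.4000 + 0.6000
The largest term is for win: 5.400.

win, 5.400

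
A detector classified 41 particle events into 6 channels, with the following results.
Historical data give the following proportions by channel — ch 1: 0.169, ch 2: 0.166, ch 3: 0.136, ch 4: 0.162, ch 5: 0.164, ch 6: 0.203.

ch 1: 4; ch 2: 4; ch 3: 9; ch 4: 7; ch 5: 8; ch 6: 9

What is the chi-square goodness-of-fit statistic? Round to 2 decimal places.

Expected counts E_i = n·p_i: 41×0.169 = 6.929, 41×0.166 = 6.806, 41×0.136 = 5.576, 41×0.162 = 6.642, 41×0.164 = 6.724, 41×0.203 = 8.323.
χ² = (4−6.929)²/6.929 + (4−6.806)²/6.806 + (9−5.576)²/5.576 + (7−6.642)²/6.642 + (8−6.724)²/6.724 + (9−8.323)²/8.323
   = 1.238 + 1.157 + 2.103 + 0.019 + 0.242 + 0.055
Sum = 4.81

4.81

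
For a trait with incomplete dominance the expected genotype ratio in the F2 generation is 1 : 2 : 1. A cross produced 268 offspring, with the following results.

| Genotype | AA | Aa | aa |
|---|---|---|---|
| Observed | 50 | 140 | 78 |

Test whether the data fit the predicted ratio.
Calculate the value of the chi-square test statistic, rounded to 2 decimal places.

6.39

Ratio total = 4. Expected counts: 268×1/4 = 67, 268×2/4 = 134, 268×1/4 = 67.
cat         O        E   (O−E)²/E
AA         50       67      4.313
Aa        140      134      0.269
aa         78       67      1.806
Sum = 6.39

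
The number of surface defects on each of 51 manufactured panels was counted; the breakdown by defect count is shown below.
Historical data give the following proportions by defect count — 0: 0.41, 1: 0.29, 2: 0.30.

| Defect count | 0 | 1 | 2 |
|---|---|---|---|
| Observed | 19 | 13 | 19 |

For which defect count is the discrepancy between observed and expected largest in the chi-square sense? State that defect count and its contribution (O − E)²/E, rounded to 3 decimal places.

Expected counts E_i = n·p_i: 51×0.41 = 20.91, 51×0.29 = 14.79, 51×0.30 = 15.3.
0: (19 − 20.91)²/20.91 = 3.6481/20.91 = 0.1745
1: (13 − 14.79)²/14.79 = 3.2041/14.79 = 0.2166
2: (19 − 15.3)²/15.3 = 13.69/15.3 = 0.8948
The largest term is for 2: 0.895.

2, 0.895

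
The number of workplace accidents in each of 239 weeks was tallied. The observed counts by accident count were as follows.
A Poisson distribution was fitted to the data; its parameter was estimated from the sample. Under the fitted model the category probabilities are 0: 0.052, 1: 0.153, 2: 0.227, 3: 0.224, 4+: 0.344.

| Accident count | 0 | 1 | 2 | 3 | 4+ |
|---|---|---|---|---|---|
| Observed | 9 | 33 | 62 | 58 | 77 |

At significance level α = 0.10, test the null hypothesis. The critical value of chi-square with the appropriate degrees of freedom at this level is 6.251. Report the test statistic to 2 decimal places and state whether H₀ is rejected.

3.10; do not reject

Expected counts E_i = n·p_i: 239×0.052 = 12.428, 239×0.153 = 36.567, 239×0.227 = 54.253, 239×0.224 = 53.536, 239×0.344 = 82.216.
χ² = (9−12.428)²/12.428 + (33−36.567)²/36.567 + (62−54.253)²/54.253 + (58−53.536)²/53.536 + (77−82.216)²/82.216
   = 0.946 + 0.348 + 1.106 + 0.372 + 0.331
Sum = 3.10
df = 3. Since 3.10 < 6.251, we do not reject H₀.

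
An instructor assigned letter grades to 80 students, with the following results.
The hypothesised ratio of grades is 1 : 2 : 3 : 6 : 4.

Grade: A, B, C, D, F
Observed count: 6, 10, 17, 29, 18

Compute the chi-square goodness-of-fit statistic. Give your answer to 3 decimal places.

0.700

Ratio total = 16. Expected counts: 80×1/16 = 5, 80×2/16 = 10, 80×3/16 = 15, 80×6/16 = 30, 80×4/16 = 20.
cat         O        E   (O−E)²/E
A           6        5     0.2000
B          10       10     0.0000
C          17       15     0.2667
D          29       30     0.0333
F          18       20     0.2000
Sum = 0.700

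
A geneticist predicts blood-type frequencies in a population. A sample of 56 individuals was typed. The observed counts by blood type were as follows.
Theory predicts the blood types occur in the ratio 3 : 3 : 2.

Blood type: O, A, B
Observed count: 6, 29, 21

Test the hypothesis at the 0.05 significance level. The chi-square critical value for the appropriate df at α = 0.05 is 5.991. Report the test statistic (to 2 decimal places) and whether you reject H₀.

17.26; reject

Ratio total = 8. Expected counts: 56×3/8 = 21, 56×3/8 = 21, 56×2/8 = 14.
O: (6 − 21)²/21 = 225/21 = 10.714
A: (29 − 21)²/21 = 64/21 = 3.048
B: (21 − 14)²/14 = 49/14 = 3.500
Sum = 17.26
df = 2. Since 17.26 > 5.991, we reject H₀.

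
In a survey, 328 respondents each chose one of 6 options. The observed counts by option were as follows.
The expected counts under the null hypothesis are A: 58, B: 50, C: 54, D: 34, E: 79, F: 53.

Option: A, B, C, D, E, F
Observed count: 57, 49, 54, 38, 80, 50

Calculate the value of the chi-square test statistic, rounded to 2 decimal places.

0.69

A: (57 − 58)²/58 = 1/58 = 0.017
B: (49 − 50)²/50 = 1/50 = 0.020
C: (54 − 54)²/54 = 0/54 = 0.000
D: (38 − 34)²/34 = 16/34 = 0.471
E: (80 − 79)²/79 = 1/79 = 0.013
F: (50 − 53)²/53 = 9/53 = 0.170
Sum = 0.69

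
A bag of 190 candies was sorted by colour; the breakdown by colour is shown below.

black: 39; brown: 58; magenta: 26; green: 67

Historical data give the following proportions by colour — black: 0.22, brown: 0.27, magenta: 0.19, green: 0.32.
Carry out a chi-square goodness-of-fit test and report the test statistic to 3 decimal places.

Expected counts E_i = n·p_i: 190×0.22 = 41.8, 190×0.27 = 51.3, 190×0.19 = 36.1, 190×0.32 = 60.8.
cat          O        E   (O−E)²/E
black       39     41.8     0.1876
brown       58     51.3     0.8750
magenta     26     36.1     2.8258
green       67     60.8     0.6322
Sum = 4.521

4.521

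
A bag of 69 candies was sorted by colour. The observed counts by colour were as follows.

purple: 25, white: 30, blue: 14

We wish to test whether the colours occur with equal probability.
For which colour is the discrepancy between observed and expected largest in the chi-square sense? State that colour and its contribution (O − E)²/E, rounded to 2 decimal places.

blue, 3.52

Expected count for each of the 3 categories: 69/3 = 23.
χ² = (25−23)²/23 + (30−23)²/23 + (14−23)²/23
   = 0.174 + 2.130 + 3.522
The largest term is for blue: 3.52.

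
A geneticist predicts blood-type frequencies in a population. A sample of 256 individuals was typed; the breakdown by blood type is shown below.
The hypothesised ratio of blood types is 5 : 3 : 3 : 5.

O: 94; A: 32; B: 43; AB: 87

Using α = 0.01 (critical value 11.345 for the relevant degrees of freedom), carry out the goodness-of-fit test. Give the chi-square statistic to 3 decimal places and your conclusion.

8.917; do not reject

Ratio total = 16. Expected counts: 256×5/16 = 80, 256×3/16 = 48, 256×3/16 = 48, 256×5/16 = 80.
O: (94 − 80)²/80 = 196/80 = 2.4500
A: (32 − 48)²/48 = 256/48 = 5.3333
B: (43 − 48)²/48 = 25/48 = 0.5208
AB: (87 − 80)²/80 = 49/80 = 0.6125
Sum = 8.917
df = 3. Since 8.917 < 11.345, we do not reject H₀.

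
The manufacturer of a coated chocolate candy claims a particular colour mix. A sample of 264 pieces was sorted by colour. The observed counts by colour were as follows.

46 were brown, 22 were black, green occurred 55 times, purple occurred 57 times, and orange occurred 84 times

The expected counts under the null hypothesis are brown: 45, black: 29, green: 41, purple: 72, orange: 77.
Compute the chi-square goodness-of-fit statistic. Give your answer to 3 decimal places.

χ² = (46−45)²/45 + (22−29)²/29 + (55−41)²/41 + (57−72)²/72 + (84−77)²/77
   = 0.0222 + 1.6897 + 4.7805 + 3.1250 + 0.6364
Sum = 10.254

10.254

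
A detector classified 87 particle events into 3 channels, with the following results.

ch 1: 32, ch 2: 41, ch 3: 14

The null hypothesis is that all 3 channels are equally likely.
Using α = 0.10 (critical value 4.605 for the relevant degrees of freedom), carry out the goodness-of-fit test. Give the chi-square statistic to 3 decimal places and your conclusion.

13.034; reject

Expected count for each of the 3 categories: 87/3 = 29.
χ² = (32−29)²/29 + (41−29)²/29 + (14−29)²/29
   = 0.3103 + 4.9655 + 7.7586
Sum = 13.034
df = 2. Since 13.034 > 4.605, we reject H₀.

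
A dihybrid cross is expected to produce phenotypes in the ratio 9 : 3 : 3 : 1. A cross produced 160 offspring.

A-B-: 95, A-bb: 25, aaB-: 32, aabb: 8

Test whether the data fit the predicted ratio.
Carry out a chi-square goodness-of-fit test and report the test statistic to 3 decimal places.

1.644

Ratio total = 16. Expected counts: 160×9/16 = 90, 160×3/16 = 30, 160×3/16 = 30, 160×1/16 = 10.
cat         O        E   (O−E)²/E
A-B-       95       90     0.2778
A-bb       25       30     0.8333
aaB-       32       30     0.1333
aabb        8       10     0.4000
Sum = 1.644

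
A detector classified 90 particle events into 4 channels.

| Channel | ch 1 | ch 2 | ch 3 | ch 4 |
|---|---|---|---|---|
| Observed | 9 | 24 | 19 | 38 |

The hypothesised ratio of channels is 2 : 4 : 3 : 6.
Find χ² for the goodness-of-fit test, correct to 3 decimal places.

0.917

Ratio total = 15. Expected counts: 90×2/15 = 12, 90×4/15 = 24, 90×3/15 = 18, 90×6/15 = 36.
χ² = (9−12)²/12 + (24−24)²/24 + (19−18)²/18 + (38−36)²/36
   = 0.7500 + 0.0000 + 0.0556 + 0.1111
Sum = 0.917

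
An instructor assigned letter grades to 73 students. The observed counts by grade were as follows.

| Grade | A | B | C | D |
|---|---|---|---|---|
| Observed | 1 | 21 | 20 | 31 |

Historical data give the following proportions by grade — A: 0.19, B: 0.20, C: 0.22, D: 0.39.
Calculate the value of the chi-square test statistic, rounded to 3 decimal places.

Expected counts E_i = n·p_i: 73×0.19 = 13.87, 73×0.20 = 14.6, 73×0.22 = 16.06, 73×0.39 = 28.47.
χ² = (1−13.87)²/13.87 + (21−14.6)²/14.6 + (20−16.06)²/16.06 + (31−28.47)²/28.47
   = 11.9421 + 2.8055 + 0.9666 + 0.2248
Sum = 15.939

15.939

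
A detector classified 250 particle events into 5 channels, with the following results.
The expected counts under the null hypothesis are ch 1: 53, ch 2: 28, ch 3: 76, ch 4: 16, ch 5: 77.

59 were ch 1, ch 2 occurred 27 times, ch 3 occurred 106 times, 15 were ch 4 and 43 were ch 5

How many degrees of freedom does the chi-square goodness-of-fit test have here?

4

There are k = 5 categories and no parameters were estimated from the data, so df = 5 − 1 = 4.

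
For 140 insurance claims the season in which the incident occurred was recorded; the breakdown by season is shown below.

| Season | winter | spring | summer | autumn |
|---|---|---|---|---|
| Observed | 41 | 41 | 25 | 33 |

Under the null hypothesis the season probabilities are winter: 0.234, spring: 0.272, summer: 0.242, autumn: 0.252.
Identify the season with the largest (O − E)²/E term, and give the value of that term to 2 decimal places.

Expected counts E_i = n·p_i: 140×0.234 = 32.76, 140×0.272 = 38.08, 140×0.242 = 33.88, 140×0.252 = 35.28.
cat         O        E   (O−E)²/E
winter     41    32.76      2.073
spring     41    38.08      0.224
summer     25    33.88      2.327
autumn     33    35.28      0.147
The largest term is for summer: 2.33.

summer, 2.33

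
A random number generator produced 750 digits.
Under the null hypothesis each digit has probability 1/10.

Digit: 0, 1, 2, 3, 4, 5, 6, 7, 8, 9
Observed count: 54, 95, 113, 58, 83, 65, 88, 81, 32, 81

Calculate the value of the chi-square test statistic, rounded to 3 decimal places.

Under H₀ each category has probability 1/10, so each expected count is 750/10 = 75.
cat         O        E   (O−E)²/E
0          54       75     5.8800
1          95       75     5.3333
2         113       75    19.2533
3          58       75     3.8533
4          83       75     0.8533
5          65       75     1.3333
6          88       75     2.2533
7          81       75     0.4800
8          32       75    24.6533
9          81       75     0.4800
Sum = 64.373

64.373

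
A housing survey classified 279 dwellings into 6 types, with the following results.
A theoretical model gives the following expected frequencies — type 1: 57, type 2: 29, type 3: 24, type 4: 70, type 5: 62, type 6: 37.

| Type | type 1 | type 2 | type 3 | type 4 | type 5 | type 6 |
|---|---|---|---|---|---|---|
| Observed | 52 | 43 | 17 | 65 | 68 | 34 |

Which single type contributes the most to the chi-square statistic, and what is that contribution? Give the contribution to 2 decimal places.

type 2, 6.76

χ² = (52−57)²/57 + (43−29)²/29 + (17−24)²/24 + (65−70)²/70 + (68−62)²/62 + (34−37)²/37
   = 0.439 + 6.759 + 2.042 + 0.357 + 0.581 + 0.243
The largest term is for type 2: 6.76.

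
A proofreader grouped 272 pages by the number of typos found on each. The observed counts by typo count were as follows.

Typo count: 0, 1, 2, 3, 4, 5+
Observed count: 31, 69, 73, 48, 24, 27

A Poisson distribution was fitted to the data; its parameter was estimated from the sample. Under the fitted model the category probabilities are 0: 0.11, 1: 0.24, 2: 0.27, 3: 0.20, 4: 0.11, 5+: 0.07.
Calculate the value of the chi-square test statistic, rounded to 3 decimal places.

5.506

Expected counts E_i = n·p_i: 272×0.11 = 29.92, 272×0.24 = 65.28, 272×0.27 = 73.44, 272×0.20 = 54.4, 272×0.11 = 29.92, 272×0.07 = 19.04.
cat         O        E   (O−E)²/E
0          31    29.92     0.0390
1          69    65.28     0.2120
2          73    73.44     0.0026
3          48     54.4     0.7529
4          24    29.92     1.1713
5+         27    19.04     3.3278
Sum = 5.506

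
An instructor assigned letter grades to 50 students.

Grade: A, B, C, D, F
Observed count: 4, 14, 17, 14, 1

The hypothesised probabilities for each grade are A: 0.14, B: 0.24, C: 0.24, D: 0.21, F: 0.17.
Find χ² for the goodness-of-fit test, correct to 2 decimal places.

11.49

Expected counts E_i = n·p_i: 50×0.14 = 7, 50×0.24 = 12, 50×0.24 = 12, 50×0.21 = 10.5, 50×0.17 = 8.5.
cat         O        E   (O−E)²/E
A           4        7      1.286
B          14       12      0.333
C          17       12      2.083
D          14     10.5      1.167
F           1      8.5      6.618
Sum = 11.49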